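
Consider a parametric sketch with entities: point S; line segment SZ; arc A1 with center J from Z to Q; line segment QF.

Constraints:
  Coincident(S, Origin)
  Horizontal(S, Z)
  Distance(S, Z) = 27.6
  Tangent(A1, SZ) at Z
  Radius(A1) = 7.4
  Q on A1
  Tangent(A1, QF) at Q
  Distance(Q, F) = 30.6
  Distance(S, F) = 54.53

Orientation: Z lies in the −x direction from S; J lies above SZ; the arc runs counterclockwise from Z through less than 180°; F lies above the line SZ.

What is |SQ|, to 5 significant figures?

24.952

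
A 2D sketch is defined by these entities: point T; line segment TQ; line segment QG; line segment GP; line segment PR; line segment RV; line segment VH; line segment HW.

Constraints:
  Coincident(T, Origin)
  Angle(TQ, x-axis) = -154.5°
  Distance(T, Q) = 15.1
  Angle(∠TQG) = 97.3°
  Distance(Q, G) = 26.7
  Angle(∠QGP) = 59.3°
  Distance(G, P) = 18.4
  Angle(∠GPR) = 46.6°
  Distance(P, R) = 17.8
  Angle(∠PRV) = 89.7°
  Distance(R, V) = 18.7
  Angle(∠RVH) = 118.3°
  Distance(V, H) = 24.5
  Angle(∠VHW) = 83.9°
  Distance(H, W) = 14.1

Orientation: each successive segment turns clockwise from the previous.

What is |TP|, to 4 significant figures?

19.24

T is at the origin; TQ runs at -154.5° with length 15.1, so Q = (-13.63, -6.501). ∠TQG = 97.3° gives QG at 122.8° from the x-axis; with |QG| = 26.7, G = (-28.09, 15.94). ∠QGP = 59.3° gives GP at 2.100° from the x-axis; with |GP| = 18.4, P = (-9.705, 16.62). Then |TP| = |P − T| = 19.24.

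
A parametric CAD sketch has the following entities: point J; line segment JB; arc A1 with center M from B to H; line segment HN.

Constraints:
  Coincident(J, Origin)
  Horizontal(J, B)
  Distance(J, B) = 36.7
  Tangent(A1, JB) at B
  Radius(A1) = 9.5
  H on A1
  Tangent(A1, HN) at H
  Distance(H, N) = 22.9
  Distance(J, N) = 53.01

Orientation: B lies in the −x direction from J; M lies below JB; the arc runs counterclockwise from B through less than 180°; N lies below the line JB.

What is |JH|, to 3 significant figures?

47.4

J is at the origin; JB is horizontal with |JB| = 36.7 and B on the −x side, so B = (-36.7, 0.00). A1 meets JB tangentially, so MB is at right angles to JB, so M = B + (0, -9.5) = (-36.7, -9.50). Since MH ⟂ HN (tangency), |MN| = √(9.5² + 22.9²) = 24.8 regardless of where H sits on A1. So N lies on both circle(J, 53.01) and circle(M, 24.8); the below-JB intersection is N = (-40.7, -34.0). H is the foot of the tangent from N: H = (-45.9, -11.7).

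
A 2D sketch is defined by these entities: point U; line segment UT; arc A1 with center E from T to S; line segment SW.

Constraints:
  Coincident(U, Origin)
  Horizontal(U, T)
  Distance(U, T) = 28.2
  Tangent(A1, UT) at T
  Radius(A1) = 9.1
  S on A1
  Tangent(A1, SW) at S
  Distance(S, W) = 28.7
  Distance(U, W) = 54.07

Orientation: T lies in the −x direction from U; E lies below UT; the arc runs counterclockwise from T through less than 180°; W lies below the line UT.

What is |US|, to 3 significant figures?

38.2

U is at the origin; U and T share the same y with |UT| = 28.2 and T on the −x side, so T = (-28.2, 0.00). Since A1 is tangent to UT there, ET ⟂ UT, so E = T + (0, -9.1) = (-28.2, -9.10). Since ES ⟂ SW (tangency), |EW| = √(9.1² + 28.7²) = 30.1 regardless of where S sits on A1. So W lies on both circle(U, 54.07) and circle(E, 30.1); the below-UT intersection is W = (-39.4, -37.1). S is the foot of the tangent from W: S = (-37.3, -8.43).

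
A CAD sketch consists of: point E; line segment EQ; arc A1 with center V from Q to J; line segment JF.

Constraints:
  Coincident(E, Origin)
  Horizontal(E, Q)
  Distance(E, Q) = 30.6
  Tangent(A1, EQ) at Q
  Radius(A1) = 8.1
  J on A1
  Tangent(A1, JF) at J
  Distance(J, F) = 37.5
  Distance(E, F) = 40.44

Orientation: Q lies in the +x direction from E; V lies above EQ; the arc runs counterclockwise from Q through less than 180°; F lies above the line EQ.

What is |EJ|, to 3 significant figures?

38.7

E is at the origin; E and Q share the same y with |EQ| = 30.6 and Q on the +x side, so Q = (30.6, 0.00). Since A1 is tangent to EQ there, VQ ⟂ EQ, so V = Q + (0, 8.1) = (30.6, 8.10). Since VJ ⟂ JF (tangency), |VF| = √(8.1² + 37.5²) = 38.4 regardless of where J sits on A1. So F lies on both circle(E, 40.44) and circle(V, 38.4); the above-EQ intersection is F = (8.58, 39.5). J is the foot of the tangent from F: J = (36.1, 14.0).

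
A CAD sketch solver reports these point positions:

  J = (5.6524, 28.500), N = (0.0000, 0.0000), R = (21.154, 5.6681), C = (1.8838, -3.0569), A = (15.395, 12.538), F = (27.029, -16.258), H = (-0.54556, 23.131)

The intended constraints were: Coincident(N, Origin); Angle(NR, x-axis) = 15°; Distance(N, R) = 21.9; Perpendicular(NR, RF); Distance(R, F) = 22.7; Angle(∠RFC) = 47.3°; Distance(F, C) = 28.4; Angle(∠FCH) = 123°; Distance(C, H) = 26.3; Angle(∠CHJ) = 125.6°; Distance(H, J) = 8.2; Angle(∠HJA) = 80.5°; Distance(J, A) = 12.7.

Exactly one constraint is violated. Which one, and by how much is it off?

Distance(J, A) = 12.7 — off by 6.00.

N = (0.00, 0.00) ✓; NR at 15.00° ✓; |NR| = 21.90 ✓; ∠(NR, RF) = 90.00° ✓; |RF| = 22.70 ✓; ∠RFC = 47.30° ✓; |FC| = 28.40 ✓; ∠FCH = 123.0° ✓; |CH| = 26.30 ✓; ∠CHJ = 125.6° ✓; |HJ| = 8.200 ✓; ∠HJA = 80.50° ✓; |JA| = 18.70 ✗.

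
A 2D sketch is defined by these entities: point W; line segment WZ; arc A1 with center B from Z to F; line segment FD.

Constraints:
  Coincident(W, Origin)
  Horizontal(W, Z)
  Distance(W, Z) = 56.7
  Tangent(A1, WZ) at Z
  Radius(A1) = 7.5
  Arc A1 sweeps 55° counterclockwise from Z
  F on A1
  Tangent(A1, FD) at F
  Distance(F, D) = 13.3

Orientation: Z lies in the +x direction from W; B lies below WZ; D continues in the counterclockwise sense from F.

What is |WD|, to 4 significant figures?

45.18

W is at the origin; WZ is horizontal with |WZ| = 56.7 and Z on the +x side, so Z = (56.70, 0.000). Tangency of A1 to WZ means the radius BZ is perpendicular to WZ, so B = Z + (0, -7.5) = (56.70, -7.500). On A1, Z sits at bearing 90° from B; a 55° counterclockwise sweep puts F at bearing 145°, so F = B + 7.5·(cos 145°, sin 145°) = (50.56, -3.198). The tangent condition forces BF to be normal to FD, so FD runs along (−sin 145°, cos 145°); with |FD| = 13.3, D = (42.93, -14.09). Then |WD| = |D − W| = 45.18.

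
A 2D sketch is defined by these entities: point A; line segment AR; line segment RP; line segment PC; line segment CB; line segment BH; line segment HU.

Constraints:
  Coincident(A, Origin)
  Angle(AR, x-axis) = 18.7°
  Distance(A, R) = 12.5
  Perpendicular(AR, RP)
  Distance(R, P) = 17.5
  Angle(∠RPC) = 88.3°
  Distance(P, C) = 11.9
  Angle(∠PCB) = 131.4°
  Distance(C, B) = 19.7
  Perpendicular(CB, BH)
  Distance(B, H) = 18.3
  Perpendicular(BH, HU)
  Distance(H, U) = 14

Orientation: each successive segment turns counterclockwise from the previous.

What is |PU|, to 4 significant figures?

16.49

CB is perpendicular to BH, so BH runs at -21.00°; with |BH| = 18.3, H = (5.100, -8.514). BH is perpendicular to HU, so HU runs at 69.00°; with |HU| = 14.0, U = (10.12, 4.556). Then |PU| = |U − P| = 16.49.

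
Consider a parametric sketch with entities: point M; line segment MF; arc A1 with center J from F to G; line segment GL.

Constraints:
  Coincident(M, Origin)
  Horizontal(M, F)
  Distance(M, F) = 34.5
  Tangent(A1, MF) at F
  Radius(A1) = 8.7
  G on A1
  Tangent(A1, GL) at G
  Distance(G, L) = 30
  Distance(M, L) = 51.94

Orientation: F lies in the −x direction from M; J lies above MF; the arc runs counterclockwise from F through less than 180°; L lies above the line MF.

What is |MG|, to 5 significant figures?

28.197

M is at the origin; MF is horizontal with |MF| = 34.5 and F on the −x side, so F = (-34.500, 0.0000). The tangent condition forces JF to be normal to MF, so J = F + (0, 8.7) = (-34.500, 8.7000). Since JG ⟂ GL (tangency), |JL| = √(8.7² + 30.0²) = 31.236 regardless of where G sits on A1. So L lies on both circle(M, 51.94) and circle(J, 31.236); the above-MF intersection is L = (-33.240, 39.911). G is the foot of the tangent from L: G = (-26.053, 10.784).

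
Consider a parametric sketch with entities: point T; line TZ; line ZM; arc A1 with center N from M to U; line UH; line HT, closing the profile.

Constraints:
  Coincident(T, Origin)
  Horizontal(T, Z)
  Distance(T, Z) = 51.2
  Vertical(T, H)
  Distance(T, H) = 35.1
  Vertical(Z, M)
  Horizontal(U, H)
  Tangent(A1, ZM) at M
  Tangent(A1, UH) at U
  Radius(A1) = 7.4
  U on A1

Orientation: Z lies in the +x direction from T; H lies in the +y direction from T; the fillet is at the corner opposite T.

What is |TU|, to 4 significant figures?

56.13

T is at the origin; TZ is horizontal with |TZ| = 51.2 and Z on the +x side, so Z = (51.20, 0.000). T and H share the same x with |TH| = 35.1 and H on the +y side, so H = (0.000, 35.10). The virtual corner opposite T is at (51.20, 35.10). A1 meets ZM tangentially, so NM is at right angles to ZM and tangency of A1 to UH means the radius NU is perpendicular to UH, with radius 7.4, so the center N sits 7.4 in from both sides at N = (43.80, 27.70). That places the tangent points at M = (51.20, 27.70) on ZM and U = (43.80, 35.10) on UH. Then |TU| = |U − T| = 56.13.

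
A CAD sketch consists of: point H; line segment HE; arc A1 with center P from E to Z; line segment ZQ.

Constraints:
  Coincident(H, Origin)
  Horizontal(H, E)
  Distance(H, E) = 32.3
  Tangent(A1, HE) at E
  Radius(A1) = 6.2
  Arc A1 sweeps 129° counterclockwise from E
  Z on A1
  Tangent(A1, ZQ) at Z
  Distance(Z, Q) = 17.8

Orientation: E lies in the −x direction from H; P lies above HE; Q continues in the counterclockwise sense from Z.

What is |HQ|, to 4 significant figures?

45.49

On A1, E sits at bearing -90° from P; a 129° counterclockwise sweep puts Z at bearing 39°, so Z = P + 6.2·(cos 39°, sin 39°) = (-27.48, 10.10). A1 meets ZQ tangentially, so PZ is at right angles to ZQ, so ZQ runs along (−sin 39°, cos 39°); with |ZQ| = 17.8, Q = (-38.68, 23.93). Then |HQ| = |Q − H| = 45.49.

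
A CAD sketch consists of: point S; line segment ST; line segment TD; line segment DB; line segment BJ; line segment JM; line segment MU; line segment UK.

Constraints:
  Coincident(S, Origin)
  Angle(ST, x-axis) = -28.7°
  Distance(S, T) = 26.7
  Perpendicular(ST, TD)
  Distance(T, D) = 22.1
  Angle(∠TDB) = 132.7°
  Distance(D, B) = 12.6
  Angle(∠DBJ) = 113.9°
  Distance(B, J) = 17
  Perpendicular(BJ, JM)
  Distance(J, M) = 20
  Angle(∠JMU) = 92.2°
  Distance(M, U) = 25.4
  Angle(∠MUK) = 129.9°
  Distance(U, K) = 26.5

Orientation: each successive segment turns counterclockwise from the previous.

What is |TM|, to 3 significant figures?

17.8

∠DBJ = 113.9° gives BJ at 175° from the x-axis; with |BJ| = 17.0, J = (13.1, 20.1). BJ ⟂ JM, so JM runs at -95.3°; with |JM| = 20.0, M = (11.2, 0.161). Then |TM| = |M − T| = 17.8.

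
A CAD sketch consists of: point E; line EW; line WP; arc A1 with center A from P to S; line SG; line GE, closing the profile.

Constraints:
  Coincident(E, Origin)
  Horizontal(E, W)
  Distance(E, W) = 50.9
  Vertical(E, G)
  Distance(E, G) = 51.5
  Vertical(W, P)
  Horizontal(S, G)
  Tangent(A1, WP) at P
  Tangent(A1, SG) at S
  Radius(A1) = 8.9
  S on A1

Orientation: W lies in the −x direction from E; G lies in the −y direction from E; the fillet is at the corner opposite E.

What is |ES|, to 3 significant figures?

66.5

E is at the origin; E and W share the same y with |EW| = 50.9 and W on the −x side, so W = (-50.9, 0.00). E and G share the same x with |EG| = 51.5 and G on the −y side, so G = (0.00, -51.5). The virtual corner opposite E is at (-50.9, -51.5). Since A1 is tangent to WP there, AP ⟂ WP and the tangent condition forces AS to be normal to SG, with radius 8.9, so the center A sits 8.9 in from both sides at A = (-42.0, -42.6). That places the tangent points at P = (-50.9, -42.6) on WP and S = (-42.0, -51.5) on SG. Then |ES| = |S − E| = 66.5.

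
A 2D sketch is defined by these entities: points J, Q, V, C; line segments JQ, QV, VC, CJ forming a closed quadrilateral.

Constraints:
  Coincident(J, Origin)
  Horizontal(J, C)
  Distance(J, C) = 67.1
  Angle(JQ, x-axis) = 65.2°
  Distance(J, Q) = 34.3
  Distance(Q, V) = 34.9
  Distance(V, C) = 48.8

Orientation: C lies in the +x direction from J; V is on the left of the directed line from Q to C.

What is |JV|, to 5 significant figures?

64.388

Checks: |QV| = 34.90 ✓; |VC| = 48.80 ✓.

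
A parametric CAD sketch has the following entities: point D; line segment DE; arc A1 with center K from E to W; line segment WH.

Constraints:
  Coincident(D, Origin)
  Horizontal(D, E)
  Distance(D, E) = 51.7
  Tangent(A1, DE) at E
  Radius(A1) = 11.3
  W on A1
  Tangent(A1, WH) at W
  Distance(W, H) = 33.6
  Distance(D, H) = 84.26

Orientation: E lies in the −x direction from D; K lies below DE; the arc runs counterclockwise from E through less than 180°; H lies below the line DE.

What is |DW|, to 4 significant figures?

62.46

D is at the origin; D and E share the same y with |DE| = 51.7 and E on the −x side, so E = (-51.70, 0.000). A1 meets DE tangentially, so KE is at right angles to DE, so K = E + (0, -11.3) = (-51.70, -11.30). Since KW ⟂ WH (tangency), |KH| = √(11.3² + 33.6²) = 35.45 regardless of where W sits on A1. So H lies on both circle(D, 84.26) and circle(K, 35.45); the below-DE intersection is H = (-75.35, -37.70). W is the foot of the tangent from H: W = (-62.08, -6.836).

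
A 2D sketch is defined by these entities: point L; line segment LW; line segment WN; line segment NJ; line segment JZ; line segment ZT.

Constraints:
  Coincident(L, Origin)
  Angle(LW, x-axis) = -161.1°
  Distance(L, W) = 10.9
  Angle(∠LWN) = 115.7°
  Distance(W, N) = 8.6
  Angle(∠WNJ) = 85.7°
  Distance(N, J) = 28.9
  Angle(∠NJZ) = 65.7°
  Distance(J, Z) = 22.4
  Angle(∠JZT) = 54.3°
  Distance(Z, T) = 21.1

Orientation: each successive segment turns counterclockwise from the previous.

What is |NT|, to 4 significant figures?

9.380

L is at the origin; LW runs at -161.1° with length 10.9, so W = (-10.31, -3.531). ∠LWN = 115.7° gives WN at -96.80° from the x-axis; with |WN| = 8.6, N = (-11.33, -12.07). ∠WNJ = 85.7° gives NJ at -2.500° from the x-axis; with |NJ| = 28.9, J = (17.54, -13.33). ∠NJZ = 65.7° gives JZ at 111.8° from the x-axis; with |JZ| = 22.4, Z = (9.223, 7.467). ∠JZT = 54.3° gives ZT at -122.5° from the x-axis; with |ZT| = 21.1, T = (-2.114, -10.33). Then |NT| = |T − N| = 9.380.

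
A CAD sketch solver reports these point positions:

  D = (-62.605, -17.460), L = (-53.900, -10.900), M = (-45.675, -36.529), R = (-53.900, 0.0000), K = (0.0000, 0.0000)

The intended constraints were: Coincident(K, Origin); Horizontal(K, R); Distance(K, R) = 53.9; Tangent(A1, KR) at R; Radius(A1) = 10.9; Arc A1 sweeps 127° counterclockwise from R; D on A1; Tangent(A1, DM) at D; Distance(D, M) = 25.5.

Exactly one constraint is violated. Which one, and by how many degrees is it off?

Tangent(A1, DM) at D — off by 4.60°.

K = (0.00, 0.00) ✓; K.y = 0.00, R.y = 0.00 ✓; |KR| = 53.90 ✓; ∠(LR, RK) = 90.00° ✓; |LR| = 10.90 ✓; bearing(L→D) − bearing(L→R) = 127.0° ✓; |LD| = 10.90 ✓; ∠(LD, DM) = 85.40° ✗; |DM| = 25.50 ✓.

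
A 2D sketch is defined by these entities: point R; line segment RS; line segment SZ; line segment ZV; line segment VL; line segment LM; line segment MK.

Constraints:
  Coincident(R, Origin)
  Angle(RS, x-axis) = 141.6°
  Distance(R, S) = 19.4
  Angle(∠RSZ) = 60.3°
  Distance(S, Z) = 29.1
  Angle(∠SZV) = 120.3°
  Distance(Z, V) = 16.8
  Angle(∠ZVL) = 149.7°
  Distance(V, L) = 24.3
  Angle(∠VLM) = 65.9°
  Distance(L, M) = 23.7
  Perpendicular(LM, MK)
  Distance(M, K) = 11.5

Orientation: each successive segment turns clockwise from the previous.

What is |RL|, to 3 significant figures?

35.6

R is at the origin; RS runs at 141.6° with length 19.4, so S = (-15.2, 12.1). ∠RSZ = 60.3° gives SZ at 21.9° from the x-axis; with |SZ| = 29.1, Z = (11.8, 22.9). ∠SZV = 120.3° gives ZV at -37.8° from the x-axis; with |ZV| = 16.8, V = (25.1, 12.6). ∠ZVL = 149.7° gives VL at -68.1° from the x-axis; with |VL| = 24.3, L = (34.1, -9.94). Then |RL| = |L − R| = 35.6.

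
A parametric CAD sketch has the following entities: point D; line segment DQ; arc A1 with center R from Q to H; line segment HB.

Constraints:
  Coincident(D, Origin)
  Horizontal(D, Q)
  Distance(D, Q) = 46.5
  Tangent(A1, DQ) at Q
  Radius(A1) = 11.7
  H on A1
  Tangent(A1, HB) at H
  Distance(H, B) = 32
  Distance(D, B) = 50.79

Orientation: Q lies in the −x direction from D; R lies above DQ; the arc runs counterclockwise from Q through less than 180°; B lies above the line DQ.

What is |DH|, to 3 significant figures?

36.3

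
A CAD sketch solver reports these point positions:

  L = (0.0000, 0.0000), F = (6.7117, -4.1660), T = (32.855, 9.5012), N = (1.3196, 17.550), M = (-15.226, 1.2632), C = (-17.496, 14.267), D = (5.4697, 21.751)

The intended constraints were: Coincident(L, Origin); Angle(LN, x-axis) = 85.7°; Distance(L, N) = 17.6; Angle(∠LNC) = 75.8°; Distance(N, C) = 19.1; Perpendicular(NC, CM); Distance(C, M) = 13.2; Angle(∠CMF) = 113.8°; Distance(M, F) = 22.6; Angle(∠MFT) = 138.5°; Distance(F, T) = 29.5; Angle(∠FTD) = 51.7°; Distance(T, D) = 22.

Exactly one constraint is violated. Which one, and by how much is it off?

Distance(T, D) = 22 — off by 8.00.

L = (0.00, 0.00) ✓; LN at 85.70° ✓; |LN| = 17.60 ✓; ∠LNC = 75.80° ✓; |NC| = 19.10 ✓; ∠(NC, CM) = 90.00° ✓; |CM| = 13.20 ✓; ∠CMF = 113.8° ✓; |MF| = 22.60 ✓; ∠MFT = 138.5° ✓; |FT| = 29.50 ✓; ∠FTD = 51.70° ✓; |TD| = 30.00 ✗.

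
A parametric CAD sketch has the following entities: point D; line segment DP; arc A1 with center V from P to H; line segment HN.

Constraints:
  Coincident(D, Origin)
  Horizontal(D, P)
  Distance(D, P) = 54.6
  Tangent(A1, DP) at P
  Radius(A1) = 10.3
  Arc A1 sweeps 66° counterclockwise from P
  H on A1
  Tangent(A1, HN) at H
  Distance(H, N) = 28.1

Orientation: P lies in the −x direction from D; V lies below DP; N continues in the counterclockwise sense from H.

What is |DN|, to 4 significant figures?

81.86

On A1, P sits at bearing 90° from V; a 66° counterclockwise sweep puts H at bearing 156°, so H = V + 10.3·(cos 156°, sin 156°) = (-64.01, -6.111). The tangent condition forces VH to be normal to HN, so HN runs along (−sin 156°, cos 156°); with |HN| = 28.1, N = (-75.44, -31.78). Then |DN| = |N − D| = 81.86.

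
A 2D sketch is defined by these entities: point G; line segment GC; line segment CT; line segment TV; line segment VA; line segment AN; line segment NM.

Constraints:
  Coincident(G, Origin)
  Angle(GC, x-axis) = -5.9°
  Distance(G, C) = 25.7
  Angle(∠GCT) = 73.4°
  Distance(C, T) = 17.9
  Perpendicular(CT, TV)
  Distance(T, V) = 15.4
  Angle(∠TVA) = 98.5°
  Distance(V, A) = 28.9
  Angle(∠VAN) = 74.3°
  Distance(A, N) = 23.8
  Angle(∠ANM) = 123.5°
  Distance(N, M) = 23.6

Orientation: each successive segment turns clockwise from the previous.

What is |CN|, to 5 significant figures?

8.6494

G is at the origin; GC runs at -5.9° with length 25.7, so C = (25.564, -2.6418). ∠GCT = 73.4° gives CT at -112.50° from the x-axis; with |CT| = 17.9, T = (18.714, -19.179). CT ⟂ TV, so TV runs at 157.50°; with |TV| = 15.4, V = (4.4861, -13.286). ∠TVA = 98.5° gives VA at 76.000° from the x-axis; with |VA| = 28.9, A = (11.478, 14.756). ∠VAN = 74.3° gives AN at -29.700° from the x-axis; with |AN| = 23.8, N = (32.151, 2.9637). Then |CN| = |N − C| = 8.6494.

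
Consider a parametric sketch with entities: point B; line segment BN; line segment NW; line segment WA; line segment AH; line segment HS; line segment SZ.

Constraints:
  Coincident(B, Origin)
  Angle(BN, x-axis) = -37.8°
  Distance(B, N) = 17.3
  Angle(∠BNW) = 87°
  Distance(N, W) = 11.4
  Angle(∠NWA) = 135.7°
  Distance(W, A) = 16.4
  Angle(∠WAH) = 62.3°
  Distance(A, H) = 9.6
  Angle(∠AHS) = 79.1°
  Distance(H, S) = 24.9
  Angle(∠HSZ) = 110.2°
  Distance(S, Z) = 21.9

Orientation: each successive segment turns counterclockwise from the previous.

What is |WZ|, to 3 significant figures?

27.8

B is at the origin; BN runs at -37.8° with length 17.3, so N = (13.7, -10.6). ∠BNW = 87.0° gives NW at 55.2° from the x-axis; with |NW| = 11.4, W = (20.2, -1.24). ∠NWA = 135.7° gives WA at 99.5° from the x-axis; with |WA| = 16.4, A = (17.5, 14.9). ∠WAH = 62.3° gives AH at -143° from the x-axis; with |AH| = 9.6, H = (9.82, 9.13). ∠AHS = 79.1° gives HS at -41.9° from the x-axis; with |HS| = 24.9, S = (28.4, -7.50). ∠HSZ = 110.2° gives SZ at 27.9° from the x-axis; with |SZ| = 21.9, Z = (47.7, 2.75). Then |WZ| = |Z − W| = 27.8.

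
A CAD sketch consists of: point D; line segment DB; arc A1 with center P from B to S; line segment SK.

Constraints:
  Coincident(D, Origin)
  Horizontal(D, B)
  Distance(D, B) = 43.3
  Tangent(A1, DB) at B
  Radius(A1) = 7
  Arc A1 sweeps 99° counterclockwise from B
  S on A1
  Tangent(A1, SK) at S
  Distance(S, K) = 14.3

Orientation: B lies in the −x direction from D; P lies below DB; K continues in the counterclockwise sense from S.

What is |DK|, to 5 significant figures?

52.872

D is at the origin; D and B share the same y with |DB| = 43.3 and B on the −x side, so B = (-43.300, 0.0000). A1 meets DB tangentially, so PB is at right angles to DB, so P = B + (0, -7) = (-43.300, -7.0000). On A1, B sits at bearing 90° from P; a 99° counterclockwise sweep puts S at bearing 189°, so S = P + 7.0·(cos 189°, sin 189°) = (-50.214, -8.0950). Tangency of A1 to SK means the radius PS is perpendicular to SK, so SK runs along (−sin 189°, cos 189°); with |SK| = 14.3, K = (-47.977, -22.219). Then |DK| = |K − D| = 52.872.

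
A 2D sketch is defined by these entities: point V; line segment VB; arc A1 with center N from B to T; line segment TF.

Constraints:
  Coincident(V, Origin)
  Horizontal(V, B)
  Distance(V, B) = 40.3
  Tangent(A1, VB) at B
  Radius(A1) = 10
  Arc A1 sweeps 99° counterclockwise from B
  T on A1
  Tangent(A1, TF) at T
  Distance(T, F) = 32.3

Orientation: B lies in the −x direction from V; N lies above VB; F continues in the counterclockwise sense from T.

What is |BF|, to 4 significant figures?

43.73

On A1, B sits at bearing -90° from N; a 99° counterclockwise sweep puts T at bearing 9°, so T = N + 10.0·(cos 9°, sin 9°) = (-30.42, 11.56). Tangency of A1 to TF means the radius NT is perpendicular to TF, so TF runs along (−sin 9°, cos 9°); with |TF| = 32.3, F = (-35.48, 43.47). Then |BF| = |F − B| = 43.73.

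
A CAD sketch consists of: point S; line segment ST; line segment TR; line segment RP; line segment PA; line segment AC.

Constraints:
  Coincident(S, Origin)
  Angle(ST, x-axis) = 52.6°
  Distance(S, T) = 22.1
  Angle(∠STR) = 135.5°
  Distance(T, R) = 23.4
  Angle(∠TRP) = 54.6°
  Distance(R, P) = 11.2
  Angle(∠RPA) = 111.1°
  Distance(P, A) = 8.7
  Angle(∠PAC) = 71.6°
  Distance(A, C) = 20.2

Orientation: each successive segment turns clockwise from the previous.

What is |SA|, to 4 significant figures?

25.69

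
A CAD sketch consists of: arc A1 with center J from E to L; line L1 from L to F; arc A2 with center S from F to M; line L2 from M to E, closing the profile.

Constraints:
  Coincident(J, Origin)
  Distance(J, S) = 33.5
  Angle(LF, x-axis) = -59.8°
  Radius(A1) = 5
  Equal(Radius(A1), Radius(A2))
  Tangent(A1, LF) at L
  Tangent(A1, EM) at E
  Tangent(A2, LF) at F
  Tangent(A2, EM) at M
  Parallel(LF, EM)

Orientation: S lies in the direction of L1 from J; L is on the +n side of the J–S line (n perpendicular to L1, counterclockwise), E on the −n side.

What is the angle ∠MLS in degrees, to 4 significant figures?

8.132°

Tangency of A1 to both parallel lines with radius 5.0 puts L and E at J ± 5.0·n: L = (4.321, 2.515), E = (-4.321, -2.515). Equal radii place F and M the same way about S: F = S + 5.0·n = (21.17, -26.44), M = S − 5.0·n = (12.53, -31.47). Then cos ∠MLS = LM·LS / (|LM||LS|), giving 8.132°.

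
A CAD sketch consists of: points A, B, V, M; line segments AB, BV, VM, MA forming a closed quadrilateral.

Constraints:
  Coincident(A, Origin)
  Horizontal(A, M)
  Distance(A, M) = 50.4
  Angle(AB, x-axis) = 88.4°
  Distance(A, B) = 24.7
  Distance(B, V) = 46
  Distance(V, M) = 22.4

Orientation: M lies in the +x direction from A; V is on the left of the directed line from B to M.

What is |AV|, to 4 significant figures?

51.58

Checks: |BV| = 46.00 ✓; |VM| = 22.40 ✓.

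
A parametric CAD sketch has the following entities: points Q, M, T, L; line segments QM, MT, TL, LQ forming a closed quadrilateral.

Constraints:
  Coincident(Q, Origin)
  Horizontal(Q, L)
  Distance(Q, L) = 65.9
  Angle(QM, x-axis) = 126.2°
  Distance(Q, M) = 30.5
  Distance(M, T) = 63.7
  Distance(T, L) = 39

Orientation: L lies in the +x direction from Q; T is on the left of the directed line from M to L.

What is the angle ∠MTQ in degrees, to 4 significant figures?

28.61°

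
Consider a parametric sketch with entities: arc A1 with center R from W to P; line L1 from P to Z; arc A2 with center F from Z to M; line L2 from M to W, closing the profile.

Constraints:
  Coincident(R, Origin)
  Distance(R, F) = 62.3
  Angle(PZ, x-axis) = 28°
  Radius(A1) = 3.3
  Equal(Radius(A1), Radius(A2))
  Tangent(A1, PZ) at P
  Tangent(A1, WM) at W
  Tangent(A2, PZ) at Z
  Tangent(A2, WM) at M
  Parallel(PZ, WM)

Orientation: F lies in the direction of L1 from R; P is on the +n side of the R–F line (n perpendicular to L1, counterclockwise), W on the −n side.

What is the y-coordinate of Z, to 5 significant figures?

32.162

Tangency of A1 to both parallel lines with radius 3.3 puts P and W at R ± 3.3·n: P = (-1.5493, 2.9137), W = (1.5493, -2.9137). Equal radii place Z and M the same way about F: Z = F + 3.3·n = (53.458, 32.162), M = F − 3.3·n = (56.557, 26.334). So Z.y = 32.162.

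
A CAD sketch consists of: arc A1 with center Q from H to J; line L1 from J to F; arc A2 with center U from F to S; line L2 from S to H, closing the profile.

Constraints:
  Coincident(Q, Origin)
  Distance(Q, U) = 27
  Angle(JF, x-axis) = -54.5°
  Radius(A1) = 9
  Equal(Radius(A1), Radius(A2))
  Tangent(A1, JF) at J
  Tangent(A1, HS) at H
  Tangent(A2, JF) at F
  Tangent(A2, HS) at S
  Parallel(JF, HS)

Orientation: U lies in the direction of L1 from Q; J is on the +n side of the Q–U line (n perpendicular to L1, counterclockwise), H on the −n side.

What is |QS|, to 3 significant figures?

28.5

The slot axis is L1's direction at -54.5°, so u = (cos -54.5°, sin -54.5°) = (0.581, -0.814) and n = (−sin -54.5°, cos -54.5°) = (0.814, 0.581). Q is at the origin and U lies 27.0 along u from Q, so U = 27.0·u = (15.7, -22.0). Tangency of A1 to both parallel lines with radius 9.0 puts J and H at Q ± 9.0·n: J = (7.33, 5.23), H = (-7.33, -5.23). Equal radii place F and S the same way about U: F = U + 9.0·n = (23.0, -16.8), S = U − 9.0·n = (8.35, -27.2). Then |QS| = |S − Q| = 28.5.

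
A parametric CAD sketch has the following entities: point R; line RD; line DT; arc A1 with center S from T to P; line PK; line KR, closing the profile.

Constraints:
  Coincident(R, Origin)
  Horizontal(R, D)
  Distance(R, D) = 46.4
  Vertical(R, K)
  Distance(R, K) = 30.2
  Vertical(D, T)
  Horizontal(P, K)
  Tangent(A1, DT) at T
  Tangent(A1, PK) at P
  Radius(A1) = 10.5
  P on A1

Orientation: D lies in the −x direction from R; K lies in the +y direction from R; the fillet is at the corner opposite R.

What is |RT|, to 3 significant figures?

50.4

R is at the origin; R and D share the same y with |RD| = 46.4 and D on the −x side, so D = (-46.4, 0.00). RK is vertical with |RK| = 30.2 and K on the +y side, so K = (0.00, 30.2). The virtual corner opposite R is at (-46.4, 30.2). Since A1 is tangent to DT there, ST ⟂ DT and the tangent condition forces SP to be normal to PK, with radius 10.5, so the center S sits 10.5 in from both sides at S = (-35.9, 19.7). That places the tangent points at T = (-46.4, 19.7) on DT and P = (-35.9, 30.2) on PK. Then |RT| = |T − R| = 50.4.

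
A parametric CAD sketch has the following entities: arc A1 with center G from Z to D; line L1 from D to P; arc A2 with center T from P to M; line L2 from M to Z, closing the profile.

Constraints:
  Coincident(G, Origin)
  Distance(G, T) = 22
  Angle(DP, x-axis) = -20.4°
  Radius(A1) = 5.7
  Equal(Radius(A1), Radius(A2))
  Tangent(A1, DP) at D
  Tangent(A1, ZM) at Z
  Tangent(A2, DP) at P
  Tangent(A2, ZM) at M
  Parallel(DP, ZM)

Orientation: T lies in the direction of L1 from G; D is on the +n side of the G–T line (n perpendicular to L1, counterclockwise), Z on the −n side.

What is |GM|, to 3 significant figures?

22.7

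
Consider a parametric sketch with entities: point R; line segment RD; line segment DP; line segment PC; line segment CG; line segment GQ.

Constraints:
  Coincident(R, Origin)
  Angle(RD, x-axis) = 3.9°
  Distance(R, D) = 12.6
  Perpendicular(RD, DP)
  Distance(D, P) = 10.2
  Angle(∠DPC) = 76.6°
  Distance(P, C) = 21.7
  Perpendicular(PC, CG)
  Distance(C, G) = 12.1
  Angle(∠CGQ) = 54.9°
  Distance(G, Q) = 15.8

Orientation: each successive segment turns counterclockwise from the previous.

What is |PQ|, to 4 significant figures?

9.277

R is at the origin; RD runs at 3.9° with length 12.6, so D = (12.57, 0.8570). RD is perpendicular to DP, so DP runs at 93.90°; with |DP| = 10.2, P = (11.88, 11.03). ∠DPC = 76.6° gives PC at -162.7° from the x-axis; with |PC| = 21.7, C = (-8.841, 4.580). PC ⟂ CG, so CG runs at -72.70°; with |CG| = 12.1, G = (-5.243, -6.972). ∠CGQ = 54.9° gives GQ at 52.40° from the x-axis; with |GQ| = 15.8, Q = (4.397, 5.546). Then |PQ| = |Q − P| = 9.277.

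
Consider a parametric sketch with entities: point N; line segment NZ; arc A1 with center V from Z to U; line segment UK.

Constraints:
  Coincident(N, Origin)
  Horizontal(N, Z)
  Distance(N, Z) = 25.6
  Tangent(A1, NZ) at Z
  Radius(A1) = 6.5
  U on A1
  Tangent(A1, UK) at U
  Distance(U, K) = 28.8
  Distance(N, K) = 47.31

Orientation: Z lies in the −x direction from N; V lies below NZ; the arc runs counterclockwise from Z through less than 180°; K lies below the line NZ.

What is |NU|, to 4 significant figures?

32.78

N is at the origin; N and Z share the same y with |NZ| = 25.6 and Z on the −x side, so Z = (-25.60, 0.000). Since A1 is tangent to NZ there, VZ ⟂ NZ, so V = Z + (0, -6.5) = (-25.60, -6.500). Since VU ⟂ UK (tangency), |VK| = √(6.5² + 28.8²) = 29.52 regardless of where U sits on A1. So K lies on both circle(N, 47.31) and circle(V, 29.52); the below-NZ intersection is K = (-31.31, -35.47). U is the foot of the tangent from K: U = (-32.10, -6.678).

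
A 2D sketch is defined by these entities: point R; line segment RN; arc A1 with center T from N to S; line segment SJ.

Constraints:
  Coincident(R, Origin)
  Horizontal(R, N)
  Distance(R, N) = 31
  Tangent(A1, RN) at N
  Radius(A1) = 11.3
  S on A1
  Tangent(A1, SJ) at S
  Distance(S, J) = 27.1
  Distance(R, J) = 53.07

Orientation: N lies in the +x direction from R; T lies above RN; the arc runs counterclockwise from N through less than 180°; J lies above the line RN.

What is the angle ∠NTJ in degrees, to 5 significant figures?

173.49°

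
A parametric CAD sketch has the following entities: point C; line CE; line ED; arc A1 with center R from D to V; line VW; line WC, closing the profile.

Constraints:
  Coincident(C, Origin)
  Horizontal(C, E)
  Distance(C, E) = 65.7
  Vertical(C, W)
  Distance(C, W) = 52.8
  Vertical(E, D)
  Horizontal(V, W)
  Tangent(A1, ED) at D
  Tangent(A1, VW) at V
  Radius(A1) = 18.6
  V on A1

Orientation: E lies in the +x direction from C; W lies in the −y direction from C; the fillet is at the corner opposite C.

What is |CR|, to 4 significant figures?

58.21

C is at the origin; C and E share the same y with |CE| = 65.7 and E on the +x side, so E = (65.70, 0.000). C and W share the same x with |CW| = 52.8 and W on the −y side, so W = (0.000, -52.80). The virtual corner opposite C is at (65.70, -52.80). A1 meets ED tangentially, so RD is at right angles to ED and A1 meets VW tangentially, so RV is at right angles to VW, with radius 18.6, so the center R sits 18.6 in from both sides at R = (47.10, -34.20). Then |CR| = |R − C| = 58.21.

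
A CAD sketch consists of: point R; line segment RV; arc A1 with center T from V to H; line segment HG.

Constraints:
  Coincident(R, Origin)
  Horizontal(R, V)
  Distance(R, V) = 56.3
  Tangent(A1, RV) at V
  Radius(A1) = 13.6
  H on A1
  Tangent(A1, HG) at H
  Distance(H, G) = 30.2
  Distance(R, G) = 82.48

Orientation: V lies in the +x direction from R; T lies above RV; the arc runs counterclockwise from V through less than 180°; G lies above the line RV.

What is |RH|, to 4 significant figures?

71.21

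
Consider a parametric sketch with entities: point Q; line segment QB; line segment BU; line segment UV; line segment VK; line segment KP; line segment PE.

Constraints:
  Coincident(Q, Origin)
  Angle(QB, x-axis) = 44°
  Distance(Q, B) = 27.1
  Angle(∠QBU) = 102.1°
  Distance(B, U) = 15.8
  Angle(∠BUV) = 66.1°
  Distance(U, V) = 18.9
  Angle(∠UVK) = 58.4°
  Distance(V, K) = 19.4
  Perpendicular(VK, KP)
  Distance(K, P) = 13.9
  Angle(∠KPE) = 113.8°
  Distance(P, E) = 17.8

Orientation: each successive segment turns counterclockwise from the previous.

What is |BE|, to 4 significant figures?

23.92

Q is at the origin; QB runs at 44.0° with length 27.1, so B = (19.49, 18.83). ∠QBU = 102.1° gives BU at 121.9° from the x-axis; with |BU| = 15.8, U = (11.14, 32.24). ∠BUV = 66.1° gives UV at -124.2° from the x-axis; with |UV| = 18.9, V = (0.5214, 16.61). ∠UVK = 58.4° gives VK at -2.600° from the x-axis; with |VK| = 19.4, K = (19.90, 15.73). The perpendicularity gives KP at right angles to VK, so KP runs at 87.40°; with |KP| = 13.9, P = (20.53, 29.61). ∠KPE = 113.8° gives PE at 153.6° from the x-axis; with |PE| = 17.8, E = (4.588, 37.53). Then |BE| = |E − B| = 23.92.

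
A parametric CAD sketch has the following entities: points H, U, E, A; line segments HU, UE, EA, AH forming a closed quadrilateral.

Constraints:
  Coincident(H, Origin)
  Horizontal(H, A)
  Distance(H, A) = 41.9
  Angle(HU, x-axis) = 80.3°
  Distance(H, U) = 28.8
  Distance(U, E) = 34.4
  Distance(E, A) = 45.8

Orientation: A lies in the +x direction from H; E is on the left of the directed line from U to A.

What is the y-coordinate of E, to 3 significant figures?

45.3

Checks: |UE| = 34.40 ✓; |EA| = 45.80 ✓.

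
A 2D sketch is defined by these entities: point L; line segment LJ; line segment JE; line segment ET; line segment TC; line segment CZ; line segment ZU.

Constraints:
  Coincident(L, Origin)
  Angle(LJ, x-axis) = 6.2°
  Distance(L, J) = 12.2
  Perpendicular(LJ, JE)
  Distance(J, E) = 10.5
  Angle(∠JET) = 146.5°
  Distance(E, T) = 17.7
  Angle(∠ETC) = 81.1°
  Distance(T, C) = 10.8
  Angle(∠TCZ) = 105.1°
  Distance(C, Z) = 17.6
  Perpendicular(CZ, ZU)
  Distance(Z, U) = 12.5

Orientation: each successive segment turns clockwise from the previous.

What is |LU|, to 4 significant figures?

15.84

∠TCZ = 105.1° gives CZ at 68.90° from the x-axis; with |CZ| = 17.6, Z = (2.765, -2.051). CZ ⟂ ZU, so ZU runs at -21.10°; with |ZU| = 12.5, U = (14.43, -6.551). Then |LU| = |U − L| = 15.84.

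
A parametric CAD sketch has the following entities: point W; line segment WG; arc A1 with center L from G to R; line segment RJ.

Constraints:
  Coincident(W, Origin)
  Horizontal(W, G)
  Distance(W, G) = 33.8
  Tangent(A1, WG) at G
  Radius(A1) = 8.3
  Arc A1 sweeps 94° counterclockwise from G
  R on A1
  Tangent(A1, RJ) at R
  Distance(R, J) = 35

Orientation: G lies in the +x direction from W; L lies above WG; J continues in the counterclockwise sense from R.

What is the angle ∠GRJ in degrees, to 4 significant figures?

133.0°

On A1, G sits at bearing -90° from L; a 94° counterclockwise sweep puts R at bearing 4°, so R = L + 8.3·(cos 4°, sin 4°) = (42.08, 8.879). Tangency of A1 to RJ means the radius LR is perpendicular to RJ, so RJ runs along (−sin 4°, cos 4°); with |RJ| = 35.0, J = (39.64, 43.79). Then cos ∠GRJ = RG·RJ / (|RG||RJ|), giving 133.0°.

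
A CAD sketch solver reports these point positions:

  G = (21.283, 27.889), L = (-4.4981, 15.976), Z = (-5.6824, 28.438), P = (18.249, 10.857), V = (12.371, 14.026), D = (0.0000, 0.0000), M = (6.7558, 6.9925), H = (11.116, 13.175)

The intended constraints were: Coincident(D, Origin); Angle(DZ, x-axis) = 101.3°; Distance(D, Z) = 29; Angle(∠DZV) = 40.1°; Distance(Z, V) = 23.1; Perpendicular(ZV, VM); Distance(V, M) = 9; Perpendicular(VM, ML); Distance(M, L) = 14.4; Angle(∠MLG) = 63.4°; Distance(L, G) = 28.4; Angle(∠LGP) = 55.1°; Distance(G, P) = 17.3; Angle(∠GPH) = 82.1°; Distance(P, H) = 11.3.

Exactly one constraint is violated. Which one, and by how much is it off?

Distance(P, H) = 11.3 — off by 3.80.

D = (0.00, 0.00) ✓; DZ at 101.3° ✓; |DZ| = 29.00 ✓; ∠DZV = 40.10° ✓; |ZV| = 23.10 ✓; ∠(ZV, VM) = 90.00° ✓; |VM| = 9.000 ✓; ∠(VM, ML) = 90.00° ✓; |ML| = 14.40 ✓; ∠MLG = 63.40° ✓; |LG| = 28.40 ✓; ∠LGP = 55.10° ✓; |GP| = 17.30 ✓; ∠GPH = 82.10° ✓; |PH| = 7.500 ✗.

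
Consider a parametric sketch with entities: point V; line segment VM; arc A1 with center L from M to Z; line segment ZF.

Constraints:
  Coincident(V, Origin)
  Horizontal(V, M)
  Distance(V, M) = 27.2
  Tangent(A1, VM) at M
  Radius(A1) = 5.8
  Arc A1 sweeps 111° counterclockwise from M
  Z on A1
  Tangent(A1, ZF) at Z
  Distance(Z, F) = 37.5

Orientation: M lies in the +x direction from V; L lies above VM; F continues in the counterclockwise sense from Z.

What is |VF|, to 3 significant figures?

47.0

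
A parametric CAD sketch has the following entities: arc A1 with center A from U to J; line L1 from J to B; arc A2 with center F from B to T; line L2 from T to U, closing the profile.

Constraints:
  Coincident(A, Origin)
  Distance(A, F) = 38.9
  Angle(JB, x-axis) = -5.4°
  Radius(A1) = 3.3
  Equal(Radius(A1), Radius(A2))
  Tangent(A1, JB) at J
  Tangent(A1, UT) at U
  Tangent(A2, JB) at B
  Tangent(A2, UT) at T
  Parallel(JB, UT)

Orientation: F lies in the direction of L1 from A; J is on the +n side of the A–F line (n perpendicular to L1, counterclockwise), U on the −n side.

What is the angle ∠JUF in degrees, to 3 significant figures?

85.2°

A is at the origin and F lies 38.9 along u from A, so F = 38.9·u = (38.7, -3.66). Tangency of A1 to both parallel lines with radius 3.3 puts J and U at A ± 3.3·n: J = (0.311, 3.29), U = (-0.311, -3.29). Then cos ∠JUF = UJ·UF / (|UJ||UF|), giving 85.2°.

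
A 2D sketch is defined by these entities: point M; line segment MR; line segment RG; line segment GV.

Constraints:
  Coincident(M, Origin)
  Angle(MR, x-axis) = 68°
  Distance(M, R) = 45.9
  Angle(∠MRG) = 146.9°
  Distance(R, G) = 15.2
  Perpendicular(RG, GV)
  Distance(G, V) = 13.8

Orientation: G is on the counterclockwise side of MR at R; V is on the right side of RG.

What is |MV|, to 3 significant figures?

66.2

∠MRG = 146.9°, so RG runs at 68.0° + (180° − 146.9°) = 101° from the x-axis; with |RG| = 15.2, G = R + 15.2·(cos 101°, sin 101°) = (14.3, 57.5). RG ⟂ GV; with |GV| = 13.8 on the right of RG, V = G + 13.8·(0.981, 0.193) = (27.8, 60.1). Then |MV| = |V − M| = 66.2.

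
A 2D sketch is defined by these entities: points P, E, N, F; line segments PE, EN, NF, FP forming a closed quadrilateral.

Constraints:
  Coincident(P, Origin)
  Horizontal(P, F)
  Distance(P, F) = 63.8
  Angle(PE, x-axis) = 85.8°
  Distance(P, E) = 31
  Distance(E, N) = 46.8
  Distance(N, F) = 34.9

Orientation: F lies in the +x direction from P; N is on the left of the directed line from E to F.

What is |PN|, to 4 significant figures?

58.38

Checks: |EN| = 46.80 ✓; |NF| = 34.90 ✓.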